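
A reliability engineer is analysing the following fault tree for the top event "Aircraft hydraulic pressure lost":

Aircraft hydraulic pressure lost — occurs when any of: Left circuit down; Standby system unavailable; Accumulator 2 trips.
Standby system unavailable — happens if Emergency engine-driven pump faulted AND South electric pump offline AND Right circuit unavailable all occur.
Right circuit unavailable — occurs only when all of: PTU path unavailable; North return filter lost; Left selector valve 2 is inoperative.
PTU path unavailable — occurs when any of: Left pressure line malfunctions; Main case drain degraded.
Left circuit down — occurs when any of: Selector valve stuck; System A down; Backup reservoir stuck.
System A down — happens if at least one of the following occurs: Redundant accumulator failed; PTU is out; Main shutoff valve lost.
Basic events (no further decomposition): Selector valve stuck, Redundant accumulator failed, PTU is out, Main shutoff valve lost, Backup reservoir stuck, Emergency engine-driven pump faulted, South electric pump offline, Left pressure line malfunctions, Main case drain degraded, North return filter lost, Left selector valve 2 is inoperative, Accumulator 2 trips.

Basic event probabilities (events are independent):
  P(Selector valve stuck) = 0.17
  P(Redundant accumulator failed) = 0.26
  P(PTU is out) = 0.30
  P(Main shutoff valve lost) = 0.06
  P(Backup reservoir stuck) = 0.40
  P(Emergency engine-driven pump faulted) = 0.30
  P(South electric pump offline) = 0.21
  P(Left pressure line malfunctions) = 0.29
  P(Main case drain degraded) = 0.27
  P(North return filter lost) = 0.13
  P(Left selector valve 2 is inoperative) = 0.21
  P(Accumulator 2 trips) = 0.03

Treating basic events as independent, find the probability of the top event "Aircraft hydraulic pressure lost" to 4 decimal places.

P(System A down) [OR] = 1 − (1−0.26) × (1−0.30) × (1−0.06) = 0.513080
P(Left circuit down) [OR] = 1 − (1−0.17) × (1−0.513080) × (1−0.40) = 0.757514
P(PTU path unavailable) [OR] = 1 − (1−0.29) × (1−0.27) = 0.481700
P(Right circuit unavailable) [AND] = 0.481700 × 0.13 × 0.21 = 0.013150
P(Standby system unavailable) [AND] = 0.30 × 0.21 × 0.013150 = 0.000828
P(Aircraft hydraulic pressure lost) [OR] = 1 − (1−0.757514) × (1−0.000828) × (1−0.03) = 0.764983
Rounded to 4 decimal places: P(Aircraft hydraulic pressure lost) ≈ 0.7650.

0.7650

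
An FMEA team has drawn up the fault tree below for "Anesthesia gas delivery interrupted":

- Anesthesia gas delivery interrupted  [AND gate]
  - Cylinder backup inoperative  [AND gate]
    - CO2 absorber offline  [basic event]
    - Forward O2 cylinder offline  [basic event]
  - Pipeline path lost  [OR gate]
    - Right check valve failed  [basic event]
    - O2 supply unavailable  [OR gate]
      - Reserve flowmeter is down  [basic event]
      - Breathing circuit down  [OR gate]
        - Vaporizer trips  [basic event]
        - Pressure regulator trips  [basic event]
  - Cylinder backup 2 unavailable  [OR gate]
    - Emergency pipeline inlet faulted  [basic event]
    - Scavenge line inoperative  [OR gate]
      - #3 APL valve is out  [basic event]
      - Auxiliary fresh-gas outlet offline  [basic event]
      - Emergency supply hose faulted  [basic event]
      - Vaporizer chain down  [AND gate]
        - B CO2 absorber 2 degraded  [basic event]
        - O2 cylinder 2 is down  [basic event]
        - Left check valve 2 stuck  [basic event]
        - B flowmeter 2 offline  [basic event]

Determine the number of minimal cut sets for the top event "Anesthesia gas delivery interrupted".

20

Cylinder backup inoperative [AND]: one cut set from each child combined → 1 × 1 = 1 cut set(s).
Breathing circuit down [OR]: union of children's cut sets → 2 cut set(s).
O2 supply unavailable [OR]: union of children's cut sets → 3 cut set(s).
Pipeline path lost [OR]: union of children's cut sets → 4 cut set(s).
Vaporizer chain down [AND]: one cut set from each child combined → 1 × 1 × 1 × 1 = 1 cut set(s).
Scavenge line inoperative [OR]: union of children's cut sets → 4 cut set(s).
Cylinder backup 2 unavailable [OR]: union of children's cut sets → 5 cut set(s).
Anesthesia gas delivery interrupted [AND]: one cut set from each child combined → 1 × 4 × 5 = 20 cut set(s).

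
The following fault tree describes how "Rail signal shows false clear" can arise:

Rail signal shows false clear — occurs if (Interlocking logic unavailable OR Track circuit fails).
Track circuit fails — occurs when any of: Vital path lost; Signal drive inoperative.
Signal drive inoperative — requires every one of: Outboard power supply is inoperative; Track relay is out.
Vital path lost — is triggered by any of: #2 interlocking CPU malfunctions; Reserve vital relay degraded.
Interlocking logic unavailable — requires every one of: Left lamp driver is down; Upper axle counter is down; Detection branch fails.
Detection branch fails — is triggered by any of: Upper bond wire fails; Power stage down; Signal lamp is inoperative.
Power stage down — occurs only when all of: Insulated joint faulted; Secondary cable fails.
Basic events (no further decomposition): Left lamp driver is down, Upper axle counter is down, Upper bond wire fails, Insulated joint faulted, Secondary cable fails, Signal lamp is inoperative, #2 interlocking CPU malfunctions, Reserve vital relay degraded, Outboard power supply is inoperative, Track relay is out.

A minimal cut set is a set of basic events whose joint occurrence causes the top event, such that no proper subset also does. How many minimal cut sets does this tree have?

Power stage down [AND]: one cut set from each child combined → 1 × 1 = 1 cut set(s).
Detection branch fails [OR]: union of children's cut sets → 3 cut set(s).
Interlocking logic unavailable [AND]: one cut set from each child combined → 1 × 1 × 3 = 3 cut set(s).
Vital path lost [OR]: union of children's cut sets → 2 cut set(s).
Signal drive inoperative [AND]: one cut set from each child combined → 1 × 1 = 1 cut set(s).
Track circuit fails [OR]: union of children's cut sets → 3 cut set(s).
Rail signal shows false clear [OR]: union of children's cut sets → 6 cut set(s).
Minimal cut sets: {Left lamp driver is down, Upper axle counter is down, Upper bond wire fails}; {Insulated joint faulted, Left lamp driver is down, Secondary cable fails, Upper axle counter is down}; {Left lamp driver is down, Signal lamp is inoperative, Upper axle counter is down}; {#2 interlocking CPU malfunctions}; {Reserve vital relay degraded}; {Outboard power supply is inoperative, Track relay is out}.

6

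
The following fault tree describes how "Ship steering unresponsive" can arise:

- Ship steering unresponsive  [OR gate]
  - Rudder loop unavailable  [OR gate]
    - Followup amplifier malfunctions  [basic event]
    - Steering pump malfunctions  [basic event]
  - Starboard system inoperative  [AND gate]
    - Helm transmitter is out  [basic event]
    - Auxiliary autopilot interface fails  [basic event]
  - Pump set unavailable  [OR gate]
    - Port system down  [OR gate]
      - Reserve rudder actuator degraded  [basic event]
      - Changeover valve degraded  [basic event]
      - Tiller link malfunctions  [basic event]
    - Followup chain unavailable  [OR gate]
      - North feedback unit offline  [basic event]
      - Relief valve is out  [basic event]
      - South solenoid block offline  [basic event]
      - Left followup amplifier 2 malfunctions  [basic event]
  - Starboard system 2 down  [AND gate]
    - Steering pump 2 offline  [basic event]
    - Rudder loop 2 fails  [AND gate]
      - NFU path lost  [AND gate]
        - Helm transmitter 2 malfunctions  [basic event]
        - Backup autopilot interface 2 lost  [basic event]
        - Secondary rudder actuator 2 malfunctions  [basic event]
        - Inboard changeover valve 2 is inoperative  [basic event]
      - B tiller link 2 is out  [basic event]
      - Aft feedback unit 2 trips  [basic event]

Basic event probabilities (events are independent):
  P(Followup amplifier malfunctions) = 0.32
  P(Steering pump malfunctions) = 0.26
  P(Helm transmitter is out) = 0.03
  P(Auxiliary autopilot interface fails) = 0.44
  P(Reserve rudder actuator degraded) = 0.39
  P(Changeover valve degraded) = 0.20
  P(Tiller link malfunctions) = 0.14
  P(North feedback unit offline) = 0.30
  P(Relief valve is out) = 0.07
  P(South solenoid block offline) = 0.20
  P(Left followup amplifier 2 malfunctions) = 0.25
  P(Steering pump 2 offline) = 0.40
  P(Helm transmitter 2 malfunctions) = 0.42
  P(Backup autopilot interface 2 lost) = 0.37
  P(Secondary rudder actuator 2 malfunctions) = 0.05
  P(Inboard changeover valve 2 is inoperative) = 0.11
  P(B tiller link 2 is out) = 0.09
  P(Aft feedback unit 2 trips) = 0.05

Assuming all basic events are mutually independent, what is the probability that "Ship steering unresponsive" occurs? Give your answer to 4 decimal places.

0.9186

P(Rudder loop unavailable) [OR] = 1 − (1−0.32) × (1−0.26) = 0.496800
P(Starboard system inoperative) [AND] = 0.03 × 0.44 = 0.013200
P(Port system down) [OR] = 1 − (1−0.39) × (1−0.20) × (1−0.14) = 0.580320
P(Followup chain unavailable) [OR] = 1 − (1−0.30) × (1−0.07) × (1−0.20) × (1−0.25) = 0.609400
P(Pump set unavailable) [OR] = 1 − (1−0.580320) × (1−0.609400) = 0.836073
P(NFU path lost) [AND] = 0.42 × 0.37 × 0.05 × 0.11 = 0.000855
P(Rudder loop 2 fails) [AND] = 0.000855 × 0.09 × 0.05 = 0.000004
P(Starboard system 2 down) [AND] = 0.40 × 0.000004 = 0.000002
P(Ship steering unresponsive) [OR] = 1 − (1−0.496800) × (1−0.013200) × (1−0.836073) × (1−0.000002) = 0.918601
Rounded to 4 decimal places: P(Ship steering unresponsive) ≈ 0.9186.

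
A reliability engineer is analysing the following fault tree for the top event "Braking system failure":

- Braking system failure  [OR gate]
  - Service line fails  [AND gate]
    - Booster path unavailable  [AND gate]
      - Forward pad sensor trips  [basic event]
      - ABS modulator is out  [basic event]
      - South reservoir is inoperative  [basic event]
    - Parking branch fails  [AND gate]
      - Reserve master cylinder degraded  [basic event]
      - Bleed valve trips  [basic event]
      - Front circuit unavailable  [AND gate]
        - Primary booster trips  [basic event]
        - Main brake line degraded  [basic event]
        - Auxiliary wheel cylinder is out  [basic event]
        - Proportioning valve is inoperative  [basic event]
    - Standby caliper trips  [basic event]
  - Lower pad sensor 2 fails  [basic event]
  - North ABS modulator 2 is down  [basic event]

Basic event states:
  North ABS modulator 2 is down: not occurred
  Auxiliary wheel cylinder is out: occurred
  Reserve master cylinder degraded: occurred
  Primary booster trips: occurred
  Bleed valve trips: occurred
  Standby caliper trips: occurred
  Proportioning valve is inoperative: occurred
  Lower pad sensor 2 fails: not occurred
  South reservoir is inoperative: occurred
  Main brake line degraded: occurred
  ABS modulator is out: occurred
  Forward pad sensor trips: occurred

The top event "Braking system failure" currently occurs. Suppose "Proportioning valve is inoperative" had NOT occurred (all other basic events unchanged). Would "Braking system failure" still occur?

Counterfactual: set "Proportioning valve is inoperative" to not occurred.
Booster path unavailable [AND]: Forward pad sensor trips=occurs, ABS modulator is out=occurs, South reservoir is inoperative=occurs → all inputs occur → occurs.
Front circuit unavailable [AND]: Primary booster trips=occurs, Main brake line degraded=occurs, Auxiliary wheel cylinder is out=occurs, Proportioning valve is inoperative=not → not all inputs occur → does not occur.
Parking branch fails [AND]: Reserve master cylinder degraded=occurs, Bleed valve trips=occurs, Front circuit unavailable=not → not all inputs occur → does not occur.
Service line fails [AND]: Booster path unavailable=occurs, Parking branch fails=not, Standby caliper trips=occurs → not all inputs occur → does not occur.
Braking system failure [OR]: Service line fails=not, Lower pad sensor 2 fails=not, North ABS modulator 2 is down=not → no input occurs → does not occur.

No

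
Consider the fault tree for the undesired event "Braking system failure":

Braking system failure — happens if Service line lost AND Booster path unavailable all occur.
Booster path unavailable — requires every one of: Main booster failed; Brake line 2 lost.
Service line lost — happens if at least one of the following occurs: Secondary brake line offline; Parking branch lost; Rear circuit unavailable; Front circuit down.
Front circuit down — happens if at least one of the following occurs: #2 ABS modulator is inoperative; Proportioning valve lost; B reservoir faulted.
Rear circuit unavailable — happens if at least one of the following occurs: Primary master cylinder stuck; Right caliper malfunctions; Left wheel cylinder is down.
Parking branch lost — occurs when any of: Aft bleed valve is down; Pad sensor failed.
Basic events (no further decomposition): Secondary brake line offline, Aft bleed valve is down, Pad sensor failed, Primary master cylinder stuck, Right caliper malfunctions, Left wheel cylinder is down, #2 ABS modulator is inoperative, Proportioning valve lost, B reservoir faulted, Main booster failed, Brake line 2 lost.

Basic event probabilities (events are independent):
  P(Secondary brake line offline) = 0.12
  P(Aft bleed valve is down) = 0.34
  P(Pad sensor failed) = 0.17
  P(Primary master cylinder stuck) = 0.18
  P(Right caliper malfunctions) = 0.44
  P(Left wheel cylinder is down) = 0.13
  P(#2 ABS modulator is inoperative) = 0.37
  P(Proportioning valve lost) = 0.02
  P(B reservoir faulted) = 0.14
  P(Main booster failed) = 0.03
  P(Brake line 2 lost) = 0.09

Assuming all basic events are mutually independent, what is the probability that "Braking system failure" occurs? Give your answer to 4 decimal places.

P(Parking branch lost) [OR] = 1 − (1−0.34) × (1−0.17) = 0.452200
P(Rear circuit unavailable) [OR] = 1 − (1−0.18) × (1−0.44) × (1−0.13) = 0.600496
P(Front circuit down) [OR] = 1 − (1−0.37) × (1−0.02) × (1−0.14) = 0.469036
P(Service line lost) [OR] = 1 − (1−0.12) × (1−0.452200) × (1−0.600496) × (1−0.469036) = 0.897744
P(Booster path unavailable) [AND] = 0.03 × 0.09 = 0.002700
P(Braking system failure) [AND] = 0.897744 × 0.002700 = 0.002424
Rounded to 4 decimal places: P(Braking system failure) ≈ 0.0024.

0.0024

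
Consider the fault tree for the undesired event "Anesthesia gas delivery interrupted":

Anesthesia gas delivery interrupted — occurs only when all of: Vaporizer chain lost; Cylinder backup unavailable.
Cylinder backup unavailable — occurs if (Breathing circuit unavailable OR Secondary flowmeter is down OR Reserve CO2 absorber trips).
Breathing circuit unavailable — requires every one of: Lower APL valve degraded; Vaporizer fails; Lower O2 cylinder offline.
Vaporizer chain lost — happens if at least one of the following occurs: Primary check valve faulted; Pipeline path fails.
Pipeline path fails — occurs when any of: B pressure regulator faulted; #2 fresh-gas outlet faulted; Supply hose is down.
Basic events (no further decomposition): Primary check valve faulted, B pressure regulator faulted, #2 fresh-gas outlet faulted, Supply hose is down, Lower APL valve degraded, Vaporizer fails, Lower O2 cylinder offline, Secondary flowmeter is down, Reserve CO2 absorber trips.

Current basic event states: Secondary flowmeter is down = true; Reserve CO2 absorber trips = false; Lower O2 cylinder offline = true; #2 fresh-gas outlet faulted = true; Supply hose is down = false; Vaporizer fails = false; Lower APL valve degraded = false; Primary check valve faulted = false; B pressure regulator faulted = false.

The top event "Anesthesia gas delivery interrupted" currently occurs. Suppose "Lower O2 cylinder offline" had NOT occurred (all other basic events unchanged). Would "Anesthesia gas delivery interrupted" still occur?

Counterfactual: set "Lower O2 cylinder offline" to not occurred.
Pipeline path fails [OR]: B pressure regulator faulted=not, #2 fresh-gas outlet faulted=occurs, Supply hose is down=not → at least one input occurs → occurs.
Vaporizer chain lost [OR]: Primary check valve faulted=not, Pipeline path fails=occurs → at least one input occurs → occurs.
Breathing circuit unavailable [AND]: Lower APL valve degraded=not, Vaporizer fails=not, Lower O2 cylinder offline=not → not all inputs occur → does not occur.
Cylinder backup unavailable [OR]: Breathing circuit unavailable=not, Secondary flowmeter is down=occurs, Reserve CO2 absorber trips=not → at least one input occurs → occurs.
Anesthesia gas delivery interrupted [AND]: Vaporizer chain lost=occurs, Cylinder backup unavailable=occurs → all inputs occur → occurs.

Yes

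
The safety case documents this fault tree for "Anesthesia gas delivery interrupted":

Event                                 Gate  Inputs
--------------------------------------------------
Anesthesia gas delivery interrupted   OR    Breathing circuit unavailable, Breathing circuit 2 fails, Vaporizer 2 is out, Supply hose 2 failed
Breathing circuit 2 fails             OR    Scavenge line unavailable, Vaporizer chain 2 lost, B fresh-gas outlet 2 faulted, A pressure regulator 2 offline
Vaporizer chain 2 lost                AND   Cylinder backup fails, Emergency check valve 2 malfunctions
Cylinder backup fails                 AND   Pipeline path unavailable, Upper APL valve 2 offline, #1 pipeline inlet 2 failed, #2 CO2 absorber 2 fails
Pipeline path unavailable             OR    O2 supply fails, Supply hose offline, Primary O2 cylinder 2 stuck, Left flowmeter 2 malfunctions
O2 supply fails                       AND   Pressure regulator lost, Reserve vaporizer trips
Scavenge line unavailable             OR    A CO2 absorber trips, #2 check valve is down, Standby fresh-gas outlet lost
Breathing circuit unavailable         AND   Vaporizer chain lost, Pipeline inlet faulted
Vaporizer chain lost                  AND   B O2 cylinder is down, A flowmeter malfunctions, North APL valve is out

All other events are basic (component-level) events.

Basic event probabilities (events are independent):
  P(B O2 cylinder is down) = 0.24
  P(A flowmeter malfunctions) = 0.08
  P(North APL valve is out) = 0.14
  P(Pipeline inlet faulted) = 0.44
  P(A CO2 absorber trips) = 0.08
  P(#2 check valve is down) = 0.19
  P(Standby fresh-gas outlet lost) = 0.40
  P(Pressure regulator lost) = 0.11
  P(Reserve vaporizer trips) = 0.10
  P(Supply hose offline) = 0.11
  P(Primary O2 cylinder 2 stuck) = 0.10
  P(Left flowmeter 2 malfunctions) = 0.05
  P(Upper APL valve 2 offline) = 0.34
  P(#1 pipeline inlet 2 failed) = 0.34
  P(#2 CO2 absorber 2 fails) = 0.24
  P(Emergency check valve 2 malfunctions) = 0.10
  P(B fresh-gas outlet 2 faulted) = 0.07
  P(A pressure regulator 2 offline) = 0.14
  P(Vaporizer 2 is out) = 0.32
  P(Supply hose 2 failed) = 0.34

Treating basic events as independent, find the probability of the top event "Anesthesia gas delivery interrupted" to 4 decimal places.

P(Vaporizer chain lost) [AND] = 0.24 × 0.08 × 0.14 = 0.002688
P(Breathing circuit unavailable) [AND] = 0.002688 × 0.44 = 0.001183
P(Scavenge line unavailable) [OR] = 1 − (1−0.08) × (1−0.19) × (1−0.40) = 0.552880
P(O2 supply fails) [AND] = 0.11 × 0.10 = 0.011000
P(Pipeline path unavailable) [OR] = 1 − (1−0.011000) × (1−0.11) × (1−0.10) × (1−0.05) = 0.247420
P(Cylinder backup fails) [AND] = 0.247420 × 0.34 × 0.34 × 0.24 = 0.006864
P(Vaporizer chain 2 lost) [AND] = 0.006864 × 0.10 = 0.000686
P(Breathing circuit 2 fails) [OR] = 1 − (1−0.552880) × (1−0.000686) × (1−0.07) × (1−0.14) = 0.642639
P(Anesthesia gas delivery interrupted) [OR] = 1 − (1−0.001183) × (1−0.642639) × (1−0.32) × (1−0.34) = 0.839806
Rounded to 4 decimal places: P(Anesthesia gas delivery interrupted) ≈ 0.8398.

0.8398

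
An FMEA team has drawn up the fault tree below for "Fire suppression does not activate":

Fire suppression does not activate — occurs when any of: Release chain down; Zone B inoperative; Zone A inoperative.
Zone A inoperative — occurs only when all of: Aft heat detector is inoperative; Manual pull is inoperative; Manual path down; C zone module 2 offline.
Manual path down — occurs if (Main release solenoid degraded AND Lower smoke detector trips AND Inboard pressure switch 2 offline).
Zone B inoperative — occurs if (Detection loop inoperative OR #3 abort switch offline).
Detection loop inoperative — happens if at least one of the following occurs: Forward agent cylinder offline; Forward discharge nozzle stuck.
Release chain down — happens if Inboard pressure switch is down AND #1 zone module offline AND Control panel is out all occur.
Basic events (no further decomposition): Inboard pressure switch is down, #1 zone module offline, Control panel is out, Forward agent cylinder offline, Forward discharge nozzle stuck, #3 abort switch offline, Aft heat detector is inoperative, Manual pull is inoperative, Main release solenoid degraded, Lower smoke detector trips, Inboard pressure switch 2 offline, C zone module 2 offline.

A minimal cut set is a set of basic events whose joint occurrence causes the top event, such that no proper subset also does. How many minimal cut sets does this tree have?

5

Release chain down [AND]: one cut set from each child combined → 1 × 1 × 1 = 1 cut set(s).
Detection loop inoperative [OR]: union of children's cut sets → 2 cut set(s).
Zone B inoperative [OR]: union of children's cut sets → 3 cut set(s).
Manual path down [AND]: one cut set from each child combined → 1 × 1 × 1 = 1 cut set(s).
Zone A inoperative [AND]: one cut set from each child combined → 1 × 1 × 1 × 1 = 1 cut set(s).
Fire suppression does not activate [OR]: union of children's cut sets → 5 cut set(s).
Minimal cut sets: {#1 zone module offline, Control panel is out, Inboard pressure switch is down}; {Forward agent cylinder offline}; {Forward discharge nozzle stuck}; {#3 abort switch offline}; {Aft heat detector is inoperative, C zone module 2 offline, Inboard pressure switch 2 offline, Lower smoke detector trips, Main release solenoid degraded, Manual pull is inoperative}.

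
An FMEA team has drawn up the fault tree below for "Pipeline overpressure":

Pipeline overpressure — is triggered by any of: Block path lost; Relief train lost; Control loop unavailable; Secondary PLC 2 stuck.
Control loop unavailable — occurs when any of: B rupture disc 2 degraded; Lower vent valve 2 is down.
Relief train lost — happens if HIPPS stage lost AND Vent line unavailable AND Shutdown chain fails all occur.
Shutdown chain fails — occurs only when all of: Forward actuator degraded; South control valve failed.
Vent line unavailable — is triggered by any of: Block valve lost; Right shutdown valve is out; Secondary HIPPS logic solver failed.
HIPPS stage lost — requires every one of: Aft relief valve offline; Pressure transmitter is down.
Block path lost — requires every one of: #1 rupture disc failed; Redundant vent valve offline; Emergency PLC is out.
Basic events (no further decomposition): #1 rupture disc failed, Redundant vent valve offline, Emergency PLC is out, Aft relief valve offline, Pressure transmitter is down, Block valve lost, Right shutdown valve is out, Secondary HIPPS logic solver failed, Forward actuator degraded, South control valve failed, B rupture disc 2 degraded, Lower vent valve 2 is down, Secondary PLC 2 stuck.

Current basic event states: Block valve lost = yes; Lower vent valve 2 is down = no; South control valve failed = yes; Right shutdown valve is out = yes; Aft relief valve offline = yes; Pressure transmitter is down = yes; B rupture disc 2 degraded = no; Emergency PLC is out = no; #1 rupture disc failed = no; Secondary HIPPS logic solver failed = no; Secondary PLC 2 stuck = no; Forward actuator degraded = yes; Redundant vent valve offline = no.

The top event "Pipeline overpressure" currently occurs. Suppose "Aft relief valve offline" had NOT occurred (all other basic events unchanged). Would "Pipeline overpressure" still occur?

Counterfactual: set "Aft relief valve offline" to not occurred.
Block path lost [AND]: #1 rupture disc failed=not, Redundant vent valve offline=not, Emergency PLC is out=not → not all inputs occur → does not occur.
HIPPS stage lost [AND]: Aft relief valve offline=not, Pressure transmitter is down=occurs → not all inputs occur → does not occur.
Vent line unavailable [OR]: Block valve lost=occurs, Right shutdown valve is out=occurs, Secondary HIPPS logic solver failed=not → at least one input occurs → occurs.
Shutdown chain fails [AND]: Forward actuator degraded=occurs, South control valve failed=occurs → all inputs occur → occurs.
Relief train lost [AND]: HIPPS stage lost=not, Vent line unavailable=occurs, Shutdown chain fails=occurs → not all inputs occur → does not occur.
Control loop unavailable [OR]: B rupture disc 2 degraded=not, Lower vent valve 2 is down=not → no input occurs → does not occur.
Pipeline overpressure [OR]: Block path lost=not, Relief train lost=not, Control loop unavailable=not, Secondary PLC 2 stuck=not → no input occurs → does not occur.

No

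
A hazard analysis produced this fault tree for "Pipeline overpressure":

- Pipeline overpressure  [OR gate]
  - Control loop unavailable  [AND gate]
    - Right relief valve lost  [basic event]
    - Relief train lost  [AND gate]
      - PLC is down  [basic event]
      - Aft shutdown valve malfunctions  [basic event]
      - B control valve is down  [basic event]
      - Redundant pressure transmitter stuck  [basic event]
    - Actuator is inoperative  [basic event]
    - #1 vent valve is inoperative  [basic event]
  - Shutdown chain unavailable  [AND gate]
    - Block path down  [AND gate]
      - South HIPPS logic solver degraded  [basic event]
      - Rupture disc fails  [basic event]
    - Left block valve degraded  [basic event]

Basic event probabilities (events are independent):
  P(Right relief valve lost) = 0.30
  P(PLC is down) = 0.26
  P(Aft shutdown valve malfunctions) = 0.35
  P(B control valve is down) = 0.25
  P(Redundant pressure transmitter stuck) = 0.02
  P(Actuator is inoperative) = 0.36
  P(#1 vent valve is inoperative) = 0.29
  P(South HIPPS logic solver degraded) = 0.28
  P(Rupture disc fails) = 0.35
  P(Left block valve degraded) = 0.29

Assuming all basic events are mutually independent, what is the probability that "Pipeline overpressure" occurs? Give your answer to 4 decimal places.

P(Relief train lost) [AND] = 0.26 × 0.35 × 0.25 × 0.02 = 0.000455
P(Control loop unavailable) [AND] = 0.30 × 0.000455 × 0.36 × 0.29 = 0.000014
P(Block path down) [AND] = 0.28 × 0.35 = 0.098000
P(Shutdown chain unavailable) [AND] = 0.098000 × 0.29 = 0.028420
P(Pipeline overpressure) [OR] = 1 − (1−0.000014) × (1−0.028420) = 0.028434
Rounded to 4 decimal places: P(Pipeline overpressure) ≈ 0.0284.

0.0284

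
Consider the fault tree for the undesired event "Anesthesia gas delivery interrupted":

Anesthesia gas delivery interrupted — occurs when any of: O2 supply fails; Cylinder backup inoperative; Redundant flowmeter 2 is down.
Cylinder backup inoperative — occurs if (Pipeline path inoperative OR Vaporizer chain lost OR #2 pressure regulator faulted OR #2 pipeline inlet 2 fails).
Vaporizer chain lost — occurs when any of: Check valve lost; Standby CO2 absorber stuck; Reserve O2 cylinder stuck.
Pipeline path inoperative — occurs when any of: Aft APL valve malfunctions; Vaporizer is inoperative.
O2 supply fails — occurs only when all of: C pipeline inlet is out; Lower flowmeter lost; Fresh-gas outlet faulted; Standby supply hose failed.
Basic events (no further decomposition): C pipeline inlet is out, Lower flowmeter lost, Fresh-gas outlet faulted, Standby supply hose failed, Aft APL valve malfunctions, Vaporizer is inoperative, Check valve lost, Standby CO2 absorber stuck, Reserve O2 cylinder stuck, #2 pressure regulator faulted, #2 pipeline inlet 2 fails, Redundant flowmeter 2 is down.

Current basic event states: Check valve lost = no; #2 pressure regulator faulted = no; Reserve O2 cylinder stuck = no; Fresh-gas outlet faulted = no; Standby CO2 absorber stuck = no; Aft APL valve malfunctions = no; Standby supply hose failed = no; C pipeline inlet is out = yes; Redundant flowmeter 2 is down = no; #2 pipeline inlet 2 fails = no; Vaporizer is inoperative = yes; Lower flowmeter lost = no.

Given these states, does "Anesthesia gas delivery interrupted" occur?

Yes

O2 supply fails [AND]: C pipeline inlet is out=occurs, Lower flowmeter lost=not, Fresh-gas outlet faulted=not, Standby supply hose failed=not → not all inputs occur → does not occur.
Pipeline path inoperative [OR]: Aft APL valve malfunctions=not, Vaporizer is inoperative=occurs → at least one input occurs → occurs.
Vaporizer chain lost [OR]: Check valve lost=not, Standby CO2 absorber stuck=not, Reserve O2 cylinder stuck=not → no input occurs → does not occur.
Cylinder backup inoperative [OR]: Pipeline path inoperative=occurs, Vaporizer chain lost=not, #2 pressure regulator faulted=not, #2 pipeline inlet 2 fails=not → at least one input occurs → occurs.
Anesthesia gas delivery interrupted [OR]: O2 supply fails=not, Cylinder backup inoperative=occurs, Redundant flowmeter 2 is down=not → at least one input occurs → occurs.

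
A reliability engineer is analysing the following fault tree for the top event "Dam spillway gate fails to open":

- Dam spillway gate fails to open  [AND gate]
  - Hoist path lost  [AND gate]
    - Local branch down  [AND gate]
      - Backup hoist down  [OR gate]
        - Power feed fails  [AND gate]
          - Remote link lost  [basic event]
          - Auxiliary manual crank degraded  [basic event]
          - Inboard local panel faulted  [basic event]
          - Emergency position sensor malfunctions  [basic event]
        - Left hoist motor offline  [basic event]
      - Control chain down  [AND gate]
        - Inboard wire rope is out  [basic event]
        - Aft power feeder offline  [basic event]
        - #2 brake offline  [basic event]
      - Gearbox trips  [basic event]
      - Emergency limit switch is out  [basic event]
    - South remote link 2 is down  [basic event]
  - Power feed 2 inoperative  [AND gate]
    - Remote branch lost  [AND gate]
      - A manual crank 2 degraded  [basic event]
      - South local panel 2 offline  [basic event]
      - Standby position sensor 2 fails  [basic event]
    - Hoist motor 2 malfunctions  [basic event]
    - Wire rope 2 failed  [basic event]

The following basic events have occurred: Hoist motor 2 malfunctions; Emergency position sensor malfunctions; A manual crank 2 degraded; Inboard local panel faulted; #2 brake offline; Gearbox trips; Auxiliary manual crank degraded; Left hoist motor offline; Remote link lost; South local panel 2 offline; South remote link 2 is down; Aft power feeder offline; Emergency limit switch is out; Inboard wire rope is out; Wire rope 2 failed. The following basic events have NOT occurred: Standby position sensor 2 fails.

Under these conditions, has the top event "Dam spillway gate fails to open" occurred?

No

Power feed fails [AND]: Remote link lost=occurs, Auxiliary manual crank degraded=occurs, Inboard local panel faulted=occurs, Emergency position sensor malfunctions=occurs → all inputs occur → occurs.
Backup hoist down [OR]: Power feed fails=occurs, Left hoist motor offline=occurs → at least one input occurs → occurs.
Control chain down [AND]: Inboard wire rope is out=occurs, Aft power feeder offline=occurs, #2 brake offline=occurs → all inputs occur → occurs.
Local branch down [AND]: Backup hoist down=occurs, Control chain down=occurs, Gearbox trips=occurs, Emergency limit switch is out=occurs → all inputs occur → occurs.
Hoist path lost [AND]: Local branch down=occurs, South remote link 2 is down=occurs → all inputs occur → occurs.
Remote branch lost [AND]: A manual crank 2 degraded=occurs, South local panel 2 offline=occurs, Standby position sensor 2 fails=not → not all inputs occur → does not occur.
Power feed 2 inoperative [AND]: Remote branch lost=not, Hoist motor 2 malfunctions=occurs, Wire rope 2 failed=occurs → not all inputs occur → does not occur.
Dam spillway gate fails to open [AND]: Hoist path lost=occurs, Power feed 2 inoperative=not → not all inputs occur → does not occur.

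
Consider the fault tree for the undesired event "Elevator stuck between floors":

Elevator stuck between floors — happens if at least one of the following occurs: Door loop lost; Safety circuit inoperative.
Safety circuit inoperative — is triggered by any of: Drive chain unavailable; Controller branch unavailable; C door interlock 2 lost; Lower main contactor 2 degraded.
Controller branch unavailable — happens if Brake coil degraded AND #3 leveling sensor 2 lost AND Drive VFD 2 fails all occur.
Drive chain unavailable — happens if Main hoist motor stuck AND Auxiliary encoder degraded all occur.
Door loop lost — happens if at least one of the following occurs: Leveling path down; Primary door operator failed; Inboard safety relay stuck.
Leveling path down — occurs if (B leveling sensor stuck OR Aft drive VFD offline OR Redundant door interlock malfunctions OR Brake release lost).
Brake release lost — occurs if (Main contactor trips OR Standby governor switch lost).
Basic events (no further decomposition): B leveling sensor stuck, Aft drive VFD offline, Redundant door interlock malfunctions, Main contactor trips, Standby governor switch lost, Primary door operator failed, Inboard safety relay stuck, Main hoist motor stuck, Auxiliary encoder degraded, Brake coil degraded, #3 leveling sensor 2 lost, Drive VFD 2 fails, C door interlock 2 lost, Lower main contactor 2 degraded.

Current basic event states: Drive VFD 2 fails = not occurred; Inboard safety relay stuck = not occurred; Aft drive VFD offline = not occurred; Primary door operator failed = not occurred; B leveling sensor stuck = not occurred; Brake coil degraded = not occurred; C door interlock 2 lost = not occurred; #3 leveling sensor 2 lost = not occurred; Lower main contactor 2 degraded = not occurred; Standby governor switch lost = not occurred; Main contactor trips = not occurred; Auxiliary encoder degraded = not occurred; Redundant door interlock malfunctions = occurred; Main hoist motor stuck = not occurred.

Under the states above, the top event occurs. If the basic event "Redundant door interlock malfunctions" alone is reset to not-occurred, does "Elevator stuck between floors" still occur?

Counterfactual: set "Redundant door interlock malfunctions" to not occurred.
Brake release lost [OR]: Main contactor trips=not, Standby governor switch lost=not → no input occurs → does not occur.
Leveling path down [OR]: B leveling sensor stuck=not, Aft drive VFD offline=not, Redundant door interlock malfunctions=not, Brake release lost=not → no input occurs → does not occur.
Door loop lost [OR]: Leveling path down=not, Primary door operator failed=not, Inboard safety relay stuck=not → no input occurs → does not occur.
Drive chain unavailable [AND]: Main hoist motor stuck=not, Auxiliary encoder degraded=not → not all inputs occur → does not occur.
Controller branch unavailable [AND]: Brake coil degraded=not, #3 leveling sensor 2 lost=not, Drive VFD 2 fails=not → not all inputs occur → does not occur.
Safety circuit inoperative [OR]: Drive chain unavailable=not, Controller branch unavailable=not, C door interlock 2 lost=not, Lower main contactor 2 degraded=not → no input occurs → does not occur.
Elevator stuck between floors [OR]: Door loop lost=not, Safety circuit inoperative=not → no input occurs → does not occur.

No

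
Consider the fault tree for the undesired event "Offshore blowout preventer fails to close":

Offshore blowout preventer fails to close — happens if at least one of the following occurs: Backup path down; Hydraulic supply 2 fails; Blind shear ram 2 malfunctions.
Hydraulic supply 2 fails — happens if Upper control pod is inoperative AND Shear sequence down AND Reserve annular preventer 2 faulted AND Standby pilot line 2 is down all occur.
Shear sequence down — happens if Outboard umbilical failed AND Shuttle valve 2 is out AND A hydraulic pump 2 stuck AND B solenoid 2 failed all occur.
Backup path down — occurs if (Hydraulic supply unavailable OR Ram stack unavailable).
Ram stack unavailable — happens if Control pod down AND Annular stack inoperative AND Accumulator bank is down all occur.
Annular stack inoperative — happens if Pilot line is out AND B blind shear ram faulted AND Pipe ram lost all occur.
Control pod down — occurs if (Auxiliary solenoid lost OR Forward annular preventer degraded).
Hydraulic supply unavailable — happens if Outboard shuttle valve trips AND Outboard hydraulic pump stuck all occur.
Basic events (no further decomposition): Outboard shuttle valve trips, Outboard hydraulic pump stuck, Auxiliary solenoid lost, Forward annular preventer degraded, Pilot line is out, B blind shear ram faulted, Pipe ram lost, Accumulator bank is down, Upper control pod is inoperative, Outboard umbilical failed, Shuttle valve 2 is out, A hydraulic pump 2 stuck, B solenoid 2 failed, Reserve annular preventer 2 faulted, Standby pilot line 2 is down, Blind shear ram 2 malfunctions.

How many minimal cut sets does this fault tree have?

Hydraulic supply unavailable [AND]: one cut set from each child combined → 1 × 1 = 1 cut set(s).
Control pod down [OR]: union of children's cut sets → 2 cut set(s).
Annular stack inoperative [AND]: one cut set from each child combined → 1 × 1 × 1 = 1 cut set(s).
Ram stack unavailable [AND]: one cut set from each child combined → 2 × 1 × 1 = 2 cut set(s).
Backup path down [OR]: union of children's cut sets → 3 cut set(s).
Shear sequence down [AND]: one cut set from each child combined → 1 × 1 × 1 × 1 = 1 cut set(s).
Hydraulic supply 2 fails [AND]: one cut set from each child combined → 1 × 1 × 1 × 1 = 1 cut set(s).
Offshore blowout preventer fails to close [OR]: union of children's cut sets → 5 cut set(s).
Minimal cut sets: {Outboard hydraulic pump stuck, Outboard shuttle valve trips}; {Accumulator bank is down, Auxiliary solenoid lost, B blind shear ram faulted, Pilot line is out, Pipe ram lost}; {Accumulator bank is down, B blind shear ram faulted, Forward annular preventer degraded, Pilot line is out, Pipe ram lost}; {A hydraulic pump 2 stuck, B solenoid 2 failed, Outboard umbilical failed, Reserve annular preventer 2 faulted, Shuttle valve 2 is out, Standby pilot line 2 is down, Upper control pod is inoperative}; {Blind shear ram 2 malfunctions}.

5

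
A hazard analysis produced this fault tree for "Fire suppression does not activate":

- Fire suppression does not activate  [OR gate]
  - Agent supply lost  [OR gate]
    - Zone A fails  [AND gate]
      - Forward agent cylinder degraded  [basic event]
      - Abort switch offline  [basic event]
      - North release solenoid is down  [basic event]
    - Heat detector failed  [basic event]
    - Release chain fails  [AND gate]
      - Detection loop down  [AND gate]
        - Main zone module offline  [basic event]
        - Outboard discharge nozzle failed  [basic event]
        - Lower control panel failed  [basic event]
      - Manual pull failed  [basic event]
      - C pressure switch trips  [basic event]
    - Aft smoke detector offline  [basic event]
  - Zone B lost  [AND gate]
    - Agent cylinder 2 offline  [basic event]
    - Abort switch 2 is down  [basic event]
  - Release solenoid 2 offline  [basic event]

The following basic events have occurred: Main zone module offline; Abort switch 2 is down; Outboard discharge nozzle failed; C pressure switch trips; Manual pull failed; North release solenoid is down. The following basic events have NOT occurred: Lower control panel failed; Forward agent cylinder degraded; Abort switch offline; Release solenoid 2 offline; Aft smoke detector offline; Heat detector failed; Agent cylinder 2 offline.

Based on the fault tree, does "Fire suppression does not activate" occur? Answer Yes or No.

Zone A fails [AND]: Forward agent cylinder degraded=not, Abort switch offline=not, North release solenoid is down=occurs → not all inputs occur → does not occur.
Detection loop down [AND]: Main zone module offline=occurs, Outboard discharge nozzle failed=occurs, Lower control panel failed=not → not all inputs occur → does not occur.
Release chain fails [AND]: Detection loop down=not, Manual pull failed=occurs, C pressure switch trips=occurs → not all inputs occur → does not occur.
Agent supply lost [OR]: Zone A fails=not, Heat detector failed=not, Release chain fails=not, Aft smoke detector offline=not → no input occurs → does not occur.
Zone B lost [AND]: Agent cylinder 2 offline=not, Abort switch 2 is down=occurs → not all inputs occur → does not occur.
Fire suppression does not activate [OR]: Agent supply lost=not, Zone B lost=not, Release solenoid 2 offline=not → no input occurs → does not occur.

No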